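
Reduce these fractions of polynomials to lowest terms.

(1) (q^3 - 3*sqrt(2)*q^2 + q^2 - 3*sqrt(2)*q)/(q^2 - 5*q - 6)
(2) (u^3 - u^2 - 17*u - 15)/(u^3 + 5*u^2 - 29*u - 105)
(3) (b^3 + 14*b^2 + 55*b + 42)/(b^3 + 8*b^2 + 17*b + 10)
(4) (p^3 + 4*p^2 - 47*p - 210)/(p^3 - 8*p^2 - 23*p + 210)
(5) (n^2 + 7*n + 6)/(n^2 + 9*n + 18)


(1) = (q^2 - 3*sqrt(2)*q)/(q - 6)
(2) = (u + 1)/(u + 7)
(3) = (b^2 + 13*b + 42)/(b^2 + 7*b + 10)
(4) = (p + 6)/(p - 6)
(5) = (n + 1)/(n + 3)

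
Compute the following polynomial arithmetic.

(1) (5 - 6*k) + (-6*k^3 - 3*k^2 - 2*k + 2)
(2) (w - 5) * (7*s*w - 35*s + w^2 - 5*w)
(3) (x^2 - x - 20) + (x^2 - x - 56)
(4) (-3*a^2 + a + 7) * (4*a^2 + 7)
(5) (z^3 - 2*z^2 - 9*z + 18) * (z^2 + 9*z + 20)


(1) = -6*k^3 - 3*k^2 - 8*k + 7
(2) = 7*s*w^2 - 70*s*w + 175*s + w^3 - 10*w^2 + 25*w
(3) = 2*x^2 - 2*x - 76
(4) = -12*a^4 + 4*a^3 + 7*a^2 + 7*a + 49
(5) = z^5 + 7*z^4 - 7*z^3 - 103*z^2 - 18*z + 360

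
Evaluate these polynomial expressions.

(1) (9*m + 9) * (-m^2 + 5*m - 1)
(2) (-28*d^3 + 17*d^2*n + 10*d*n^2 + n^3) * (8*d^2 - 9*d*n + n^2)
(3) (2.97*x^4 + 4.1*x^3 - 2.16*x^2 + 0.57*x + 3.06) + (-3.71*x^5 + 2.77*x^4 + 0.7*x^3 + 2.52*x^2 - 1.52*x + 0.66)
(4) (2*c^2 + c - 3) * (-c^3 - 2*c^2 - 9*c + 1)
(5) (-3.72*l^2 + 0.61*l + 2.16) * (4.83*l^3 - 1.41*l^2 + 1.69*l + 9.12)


(1) = -9*m^3 + 36*m^2 + 36*m - 9
(2) = -224*d^5 + 388*d^4*n - 101*d^3*n^2 - 65*d^2*n^3 + d*n^4 + n^5
(3) = -3.71*x^5 + 5.74*x^4 + 4.8*x^3 + 0.36*x^2 - 0.95*x + 3.72
(4) = -2*c^5 - 5*c^4 - 17*c^3 - c^2 + 28*c - 3
(5) = -17.9676*l^5 + 8.1915*l^4 + 3.2859*l^3 - 35.9411*l^2 + 9.2136*l + 19.6992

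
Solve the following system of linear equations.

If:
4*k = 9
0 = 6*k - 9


Then:
No Solution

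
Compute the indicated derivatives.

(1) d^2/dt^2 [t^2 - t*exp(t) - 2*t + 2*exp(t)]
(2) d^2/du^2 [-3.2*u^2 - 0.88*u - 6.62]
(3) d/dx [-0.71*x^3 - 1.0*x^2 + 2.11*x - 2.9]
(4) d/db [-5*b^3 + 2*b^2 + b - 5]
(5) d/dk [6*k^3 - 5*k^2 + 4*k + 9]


(1) = -t*exp(t) + 2
(2) = -6.40000000000000
(3) = -2.13*x^2 - 2.0*x + 2.11
(4) = -15*b^2 + 4*b + 1
(5) = 18*k^2 - 10*k + 4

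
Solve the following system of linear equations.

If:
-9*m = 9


Then:
m = -1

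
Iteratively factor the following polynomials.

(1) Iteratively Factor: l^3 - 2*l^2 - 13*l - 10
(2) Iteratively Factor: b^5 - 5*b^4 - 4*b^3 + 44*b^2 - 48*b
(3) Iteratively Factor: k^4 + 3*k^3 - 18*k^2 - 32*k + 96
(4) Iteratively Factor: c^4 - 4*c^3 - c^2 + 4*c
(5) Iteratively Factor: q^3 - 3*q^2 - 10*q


(1) = (l - 5)*(l^2 + 3*l + 2) = (l - 5)*(l + 1)*(l + 2)
(2) = (b + 3)*(b^4 - 8*b^3 + 20*b^2 - 16*b) = (b - 2)*(b + 3)*(b^3 - 6*b^2 + 8*b) = b*(b - 2)*(b + 3)*(b^2 - 6*b + 8) = b*(b - 2)^2*(b + 3)*(b - 4)
(3) = (k + 4)*(k^3 - k^2 - 14*k + 24) = (k + 4)^2*(k^2 - 5*k + 6) = (k - 2)*(k + 4)^2*(k - 3)
(4) = (c - 4)*(c^3 - c) = c*(c - 4)*(c^2 - 1) = c*(c - 4)*(c + 1)*(c - 1)
(5) = (q)*(q^2 - 3*q - 10) = q*(q - 5)*(q + 2)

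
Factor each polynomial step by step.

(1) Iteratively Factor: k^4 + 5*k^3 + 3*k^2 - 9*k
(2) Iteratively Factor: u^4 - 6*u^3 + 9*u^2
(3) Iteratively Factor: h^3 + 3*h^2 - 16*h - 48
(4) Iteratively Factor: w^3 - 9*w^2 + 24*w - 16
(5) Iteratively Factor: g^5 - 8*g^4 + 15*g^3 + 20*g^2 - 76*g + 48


(1) = (k - 1)*(k^3 + 6*k^2 + 9*k) = (k - 1)*(k + 3)*(k^2 + 3*k) = (k - 1)*(k + 3)^2*(k)
(2) = (u - 3)*(u^3 - 3*u^2) = u*(u - 3)*(u^2 - 3*u) = u*(u - 3)^2*(u)
(3) = (h - 4)*(h^2 + 7*h + 12) = (h - 4)*(h + 4)*(h + 3)
(4) = (w - 4)*(w^2 - 5*w + 4) = (w - 4)*(w - 1)*(w - 4)
(5) = (g + 2)*(g^4 - 10*g^3 + 35*g^2 - 50*g + 24) = (g - 3)*(g + 2)*(g^3 - 7*g^2 + 14*g - 8) = (g - 3)*(g - 2)*(g + 2)*(g^2 - 5*g + 4) = (g - 3)*(g - 2)*(g - 1)*(g + 2)*(g - 4)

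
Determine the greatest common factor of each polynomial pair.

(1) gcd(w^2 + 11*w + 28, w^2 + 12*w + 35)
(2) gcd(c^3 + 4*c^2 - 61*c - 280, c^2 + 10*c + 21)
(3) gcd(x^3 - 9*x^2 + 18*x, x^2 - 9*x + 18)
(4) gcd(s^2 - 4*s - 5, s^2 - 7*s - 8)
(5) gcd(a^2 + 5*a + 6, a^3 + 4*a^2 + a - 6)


(1) = gcd((w + 4)*(w + 7), (w + 5)*(w + 7)) = w + 7
(2) = c + 7
(3) = x^2 - 9*x + 18
(4) = gcd((s - 5)*(s + 1), (s - 8)*(s + 1)) = s + 1
(5) = gcd((a + 2)*(a + 3), (a - 1)*(a + 2)*(a + 3)) = a^2 + 5*a + 6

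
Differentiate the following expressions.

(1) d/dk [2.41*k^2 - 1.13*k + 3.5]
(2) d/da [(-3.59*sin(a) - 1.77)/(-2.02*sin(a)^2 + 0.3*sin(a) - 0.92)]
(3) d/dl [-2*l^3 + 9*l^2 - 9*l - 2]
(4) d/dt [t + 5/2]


(1) = 4.82*k - 1.13
(2) = (-7.2518*sin(a)^2 - 7.1508*sin(a) + 3.8338)*cos(a)/(4.0804*sin(a)^4 - 1.212*sin(a)^3 + 3.8068*sin(a)^2 - 0.552*sin(a) + 0.8464)
(3) = -6*l^2 + 18*l - 9
(4) = 1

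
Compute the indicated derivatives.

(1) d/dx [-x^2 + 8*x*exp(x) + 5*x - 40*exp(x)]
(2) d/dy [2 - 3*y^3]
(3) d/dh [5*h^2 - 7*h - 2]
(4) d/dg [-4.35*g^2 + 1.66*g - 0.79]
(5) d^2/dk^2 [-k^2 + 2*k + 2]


(1) = 8*x*exp(x) - 2*x - 32*exp(x) + 5
(2) = -9*y^2
(3) = 10*h - 7
(4) = 1.66 - 8.7*g
(5) = -2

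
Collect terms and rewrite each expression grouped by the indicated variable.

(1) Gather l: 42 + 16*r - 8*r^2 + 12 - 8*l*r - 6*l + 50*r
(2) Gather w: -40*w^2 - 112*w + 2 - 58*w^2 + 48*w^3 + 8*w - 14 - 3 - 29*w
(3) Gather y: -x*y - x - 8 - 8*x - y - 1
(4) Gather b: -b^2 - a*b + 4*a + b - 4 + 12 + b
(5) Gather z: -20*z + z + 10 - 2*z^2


(1) = l*(-8*r - 6) - 8*r^2 + 66*r + 54
(2) = 48*w^3 - 98*w^2 - 133*w - 15
(3) = -9*x + y*(-x - 1) - 9
(4) = 4*a - b^2 + b*(2 - a) + 8
(5) = -2*z^2 - 19*z + 10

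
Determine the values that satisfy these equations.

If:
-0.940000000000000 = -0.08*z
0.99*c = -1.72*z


Then:
c = -20.41
z = 11.75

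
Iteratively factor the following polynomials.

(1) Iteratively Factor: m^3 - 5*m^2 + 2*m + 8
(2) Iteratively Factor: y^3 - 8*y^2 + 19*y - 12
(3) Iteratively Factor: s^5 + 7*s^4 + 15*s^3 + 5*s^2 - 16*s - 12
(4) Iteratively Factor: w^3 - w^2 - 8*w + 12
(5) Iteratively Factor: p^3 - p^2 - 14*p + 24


(1) = (m + 1)*(m^2 - 6*m + 8) = (m - 4)*(m + 1)*(m - 2)
(2) = (y - 4)*(y^2 - 4*y + 3) = (y - 4)*(y - 1)*(y - 3)
(3) = (s + 2)*(s^4 + 5*s^3 + 5*s^2 - 5*s - 6) = (s - 1)*(s + 2)*(s^3 + 6*s^2 + 11*s + 6) = (s - 1)*(s + 1)*(s + 2)*(s^2 + 5*s + 6) = (s - 1)*(s + 1)*(s + 2)^2*(s + 3)
(4) = (w + 3)*(w^2 - 4*w + 4) = (w - 2)*(w + 3)*(w - 2)
(5) = (p - 3)*(p^2 + 2*p - 8) = (p - 3)*(p + 4)*(p - 2)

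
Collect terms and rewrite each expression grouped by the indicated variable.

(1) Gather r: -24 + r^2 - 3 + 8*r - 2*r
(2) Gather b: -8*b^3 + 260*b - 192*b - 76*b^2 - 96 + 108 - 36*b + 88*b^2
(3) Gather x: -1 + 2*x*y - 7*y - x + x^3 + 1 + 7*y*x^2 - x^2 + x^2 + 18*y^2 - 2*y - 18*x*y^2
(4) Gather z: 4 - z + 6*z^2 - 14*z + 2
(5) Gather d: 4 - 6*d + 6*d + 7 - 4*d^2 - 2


(1) = r^2 + 6*r - 27
(2) = -8*b^3 + 12*b^2 + 32*b + 12
(3) = x^3 + 7*x^2*y + x*(-18*y^2 + 2*y - 1) + 18*y^2 - 9*y
(4) = 6*z^2 - 15*z + 6
(5) = 9 - 4*d^2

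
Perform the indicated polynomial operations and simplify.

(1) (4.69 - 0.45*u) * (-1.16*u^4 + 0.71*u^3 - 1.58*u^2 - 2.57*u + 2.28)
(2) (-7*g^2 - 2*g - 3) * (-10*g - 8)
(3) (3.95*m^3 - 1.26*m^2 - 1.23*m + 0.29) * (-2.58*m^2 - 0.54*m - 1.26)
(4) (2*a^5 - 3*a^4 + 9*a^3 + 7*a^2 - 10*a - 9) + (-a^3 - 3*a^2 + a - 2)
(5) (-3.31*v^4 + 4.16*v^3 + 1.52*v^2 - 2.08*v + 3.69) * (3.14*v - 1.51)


(1) = 0.522*u^5 - 5.7599*u^4 + 4.0409*u^3 - 6.2537*u^2 - 13.0793*u + 10.6932
(2) = 70*g^3 + 76*g^2 + 46*g + 24
(3) = -10.191*m^5 + 1.1178*m^4 - 1.1232*m^3 + 1.5036*m^2 + 1.3932*m - 0.3654
(4) = 2*a^5 - 3*a^4 + 8*a^3 + 4*a^2 - 9*a - 11
(5) = -10.3934*v^5 + 18.0605*v^4 - 1.5088*v^3 - 8.8264*v^2 + 14.7274*v - 5.5719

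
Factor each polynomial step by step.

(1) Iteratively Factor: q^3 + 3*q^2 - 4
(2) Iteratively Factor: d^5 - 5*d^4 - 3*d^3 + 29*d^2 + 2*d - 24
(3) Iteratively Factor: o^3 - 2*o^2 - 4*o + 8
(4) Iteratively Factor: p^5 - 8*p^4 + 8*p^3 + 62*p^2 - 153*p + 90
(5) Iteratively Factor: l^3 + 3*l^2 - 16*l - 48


(1) = (q - 1)*(q^2 + 4*q + 4) = (q - 1)*(q + 2)*(q + 2)
(2) = (d - 4)*(d^4 - d^3 - 7*d^2 + d + 6) = (d - 4)*(d - 1)*(d^3 - 7*d - 6) = (d - 4)*(d - 3)*(d - 1)*(d^2 + 3*d + 2) = (d - 4)*(d - 3)*(d - 1)*(d + 2)*(d + 1)
(3) = (o + 2)*(o^2 - 4*o + 4) = (o - 2)*(o + 2)*(o - 2)
(4) = (p - 3)*(p^4 - 5*p^3 - 7*p^2 + 41*p - 30) = (p - 3)*(p - 1)*(p^3 - 4*p^2 - 11*p + 30) = (p - 3)*(p - 1)*(p + 3)*(p^2 - 7*p + 10) = (p - 3)*(p - 2)*(p - 1)*(p + 3)*(p - 5)
(5) = (l - 4)*(l^2 + 7*l + 12) = (l - 4)*(l + 4)*(l + 3)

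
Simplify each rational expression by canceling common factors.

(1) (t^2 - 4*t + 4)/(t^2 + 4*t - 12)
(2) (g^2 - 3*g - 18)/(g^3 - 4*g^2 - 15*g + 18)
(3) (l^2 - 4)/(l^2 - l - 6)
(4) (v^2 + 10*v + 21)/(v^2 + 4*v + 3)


(1) = (t - 2)/(t + 6)
(2) = 1/(g - 1)
(3) = (l - 2)/(l - 3)
(4) = (v + 7)/(v + 1)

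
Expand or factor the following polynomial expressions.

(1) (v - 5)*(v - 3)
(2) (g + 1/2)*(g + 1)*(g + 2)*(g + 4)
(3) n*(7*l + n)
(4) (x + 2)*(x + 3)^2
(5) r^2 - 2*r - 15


(1) = v^2 - 8*v + 15
(2) = g^4 + 15*g^3/2 + 35*g^2/2 + 15*g + 4
(3) = 7*l*n + n^2
(4) = x^3 + 8*x^2 + 21*x + 18
(5) = (r - 5)*(r + 3)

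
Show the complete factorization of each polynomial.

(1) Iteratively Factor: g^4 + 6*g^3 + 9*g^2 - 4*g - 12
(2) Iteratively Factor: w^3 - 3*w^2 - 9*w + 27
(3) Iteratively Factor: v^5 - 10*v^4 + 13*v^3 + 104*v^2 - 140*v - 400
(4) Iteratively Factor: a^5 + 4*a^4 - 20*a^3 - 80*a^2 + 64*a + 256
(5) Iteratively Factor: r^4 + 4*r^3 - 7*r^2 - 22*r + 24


(1) = (g + 3)*(g^3 + 3*g^2 - 4) = (g + 2)*(g + 3)*(g^2 + g - 2) = (g + 2)^2*(g + 3)*(g - 1)
(2) = (w + 3)*(w^2 - 6*w + 9) = (w - 3)*(w + 3)*(w - 3)
(3) = (v - 4)*(v^4 - 6*v^3 - 11*v^2 + 60*v + 100) = (v - 4)*(v + 2)*(v^3 - 8*v^2 + 5*v + 50) = (v - 5)*(v - 4)*(v + 2)*(v^2 - 3*v - 10) = (v - 5)^2*(v - 4)*(v + 2)*(v + 2)
(4) = (a + 4)*(a^4 - 20*a^2 + 64) = (a - 2)*(a + 4)*(a^3 + 2*a^2 - 16*a - 32) = (a - 4)*(a - 2)*(a + 4)*(a^2 + 6*a + 8) = (a - 4)*(a - 2)*(a + 4)^2*(a + 2)
(5) = (r + 3)*(r^3 + r^2 - 10*r + 8) = (r - 2)*(r + 3)*(r^2 + 3*r - 4) = (r - 2)*(r - 1)*(r + 3)*(r + 4)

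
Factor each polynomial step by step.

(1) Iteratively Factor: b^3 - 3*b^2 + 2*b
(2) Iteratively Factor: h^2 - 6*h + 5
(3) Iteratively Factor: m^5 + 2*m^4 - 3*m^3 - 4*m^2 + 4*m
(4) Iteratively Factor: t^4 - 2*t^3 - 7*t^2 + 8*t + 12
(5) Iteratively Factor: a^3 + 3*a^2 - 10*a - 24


(1) = (b - 1)*(b^2 - 2*b) = (b - 2)*(b - 1)*(b)
(2) = (h - 5)*(h - 1)
(3) = (m)*(m^4 + 2*m^3 - 3*m^2 - 4*m + 4) = m*(m + 2)*(m^3 - 3*m + 2) = m*(m - 1)*(m + 2)*(m^2 + m - 2) = m*(m - 1)^2*(m + 2)*(m + 2)
(4) = (t + 1)*(t^3 - 3*t^2 - 4*t + 12) = (t - 2)*(t + 1)*(t^2 - t - 6) = (t - 2)*(t + 1)*(t + 2)*(t - 3)
(5) = (a + 4)*(a^2 - a - 6) = (a + 2)*(a + 4)*(a - 3)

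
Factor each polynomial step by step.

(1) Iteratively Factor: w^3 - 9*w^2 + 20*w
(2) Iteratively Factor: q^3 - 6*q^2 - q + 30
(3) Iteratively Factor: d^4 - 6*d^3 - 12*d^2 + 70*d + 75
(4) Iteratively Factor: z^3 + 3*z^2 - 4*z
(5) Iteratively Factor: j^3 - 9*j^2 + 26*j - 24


(1) = (w - 4)*(w^2 - 5*w) = (w - 5)*(w - 4)*(w)
(2) = (q - 5)*(q^2 - q - 6) = (q - 5)*(q + 2)*(q - 3)
(3) = (d - 5)*(d^3 - d^2 - 17*d - 15) = (d - 5)*(d + 1)*(d^2 - 2*d - 15) = (d - 5)*(d + 1)*(d + 3)*(d - 5)
(4) = (z + 4)*(z^2 - z) = (z - 1)*(z + 4)*(z)
(5) = (j - 2)*(j^2 - 7*j + 12) = (j - 3)*(j - 2)*(j - 4)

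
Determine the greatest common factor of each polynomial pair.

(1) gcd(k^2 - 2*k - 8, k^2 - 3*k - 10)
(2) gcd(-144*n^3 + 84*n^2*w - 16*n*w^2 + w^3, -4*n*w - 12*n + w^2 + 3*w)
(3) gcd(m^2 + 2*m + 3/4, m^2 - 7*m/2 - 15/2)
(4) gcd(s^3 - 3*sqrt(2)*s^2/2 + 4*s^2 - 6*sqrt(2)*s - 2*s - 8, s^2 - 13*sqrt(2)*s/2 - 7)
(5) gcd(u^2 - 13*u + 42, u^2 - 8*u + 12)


(1) = gcd((k - 4)*(k + 2), (k - 5)*(k + 2)) = k + 2
(2) = -4*n + w
(3) = gcd((m + 1/2)*(m + 3/2), (m - 5)*(m + 3/2)) = m + 3/2
(4) = s + sqrt(2)/2
(5) = u - 6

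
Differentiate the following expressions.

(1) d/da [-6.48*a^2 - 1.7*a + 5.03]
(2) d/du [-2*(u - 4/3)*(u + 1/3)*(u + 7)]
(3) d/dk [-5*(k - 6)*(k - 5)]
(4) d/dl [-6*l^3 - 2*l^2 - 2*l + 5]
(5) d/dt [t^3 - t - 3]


(1) = -12.96*a - 1.7
(2) = -6*u^2 - 24*u + 134/9
(3) = 55 - 10*k
(4) = -18*l^2 - 4*l - 2
(5) = 3*t^2 - 1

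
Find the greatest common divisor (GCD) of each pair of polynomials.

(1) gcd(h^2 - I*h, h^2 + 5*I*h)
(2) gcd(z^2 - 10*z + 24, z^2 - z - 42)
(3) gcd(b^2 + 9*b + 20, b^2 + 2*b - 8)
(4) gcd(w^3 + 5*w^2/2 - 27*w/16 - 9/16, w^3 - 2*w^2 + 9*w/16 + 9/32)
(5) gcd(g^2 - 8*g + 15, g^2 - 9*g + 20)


(1) = h
(2) = gcd((z - 6)*(z - 4), (z - 7)*(z + 6)) = 1
(3) = gcd((b + 4)*(b + 5), (b - 2)*(b + 4)) = b + 4
(4) = w^2 - w/2 - 3/16
(5) = gcd((g - 5)*(g - 3), (g - 5)*(g - 4)) = g - 5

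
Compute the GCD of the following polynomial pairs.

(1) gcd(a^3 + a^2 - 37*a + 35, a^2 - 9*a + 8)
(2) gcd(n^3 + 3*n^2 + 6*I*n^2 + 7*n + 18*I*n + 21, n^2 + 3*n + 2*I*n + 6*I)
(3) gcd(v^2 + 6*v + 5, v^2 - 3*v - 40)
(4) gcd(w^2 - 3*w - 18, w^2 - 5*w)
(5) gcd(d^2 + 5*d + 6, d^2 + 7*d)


(1) = gcd((a - 5)*(a - 1)*(a + 7), (a - 8)*(a - 1)) = a - 1
(2) = gcd((n + 3)*(n - I)*(n + 7*I), (n + 3)*(n + 2*I)) = n + 3
(3) = gcd((v + 1)*(v + 5), (v - 8)*(v + 5)) = v + 5
(4) = gcd((w - 6)*(w + 3), w*(w - 5)) = 1
(5) = gcd((d + 2)*(d + 3), d*(d + 7)) = 1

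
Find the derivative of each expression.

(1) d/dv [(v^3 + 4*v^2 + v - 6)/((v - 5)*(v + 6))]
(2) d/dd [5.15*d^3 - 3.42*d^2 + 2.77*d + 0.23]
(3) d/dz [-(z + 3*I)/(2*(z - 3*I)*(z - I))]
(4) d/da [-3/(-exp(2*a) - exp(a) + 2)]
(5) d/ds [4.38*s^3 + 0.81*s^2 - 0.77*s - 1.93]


(1) = (v^4 + 2*v^3 - 87*v^2 - 228*v - 24)/(v^4 + 2*v^3 - 59*v^2 - 60*v + 900)
(2) = 15.45*d^2 - 6.84*d + 2.77
(3) = (z^2 + 6*I*z + 15)/(2*(z^4 - 8*I*z^3 - 22*z^2 + 24*I*z + 9))
(4) = (-6*exp(a) - 3)*exp(a)/(exp(2*a) + exp(a) - 2)^2
(5) = 13.14*s^2 + 1.62*s - 0.77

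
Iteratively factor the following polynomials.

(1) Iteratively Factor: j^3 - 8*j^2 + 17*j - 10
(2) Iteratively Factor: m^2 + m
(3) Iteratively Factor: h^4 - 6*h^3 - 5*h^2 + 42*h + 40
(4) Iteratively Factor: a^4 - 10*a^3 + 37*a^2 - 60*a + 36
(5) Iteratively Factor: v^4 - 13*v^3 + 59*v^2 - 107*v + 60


(1) = (j - 2)*(j^2 - 6*j + 5) = (j - 2)*(j - 1)*(j - 5)
(2) = (m + 1)*(m)
(3) = (h + 1)*(h^3 - 7*h^2 + 2*h + 40) = (h - 4)*(h + 1)*(h^2 - 3*h - 10) = (h - 4)*(h + 1)*(h + 2)*(h - 5)
(4) = (a - 3)*(a^3 - 7*a^2 + 16*a - 12) = (a - 3)*(a - 2)*(a^2 - 5*a + 6) = (a - 3)^2*(a - 2)*(a - 2)
(5) = (v - 3)*(v^3 - 10*v^2 + 29*v - 20) = (v - 5)*(v - 3)*(v^2 - 5*v + 4) = (v - 5)*(v - 3)*(v - 1)*(v - 4)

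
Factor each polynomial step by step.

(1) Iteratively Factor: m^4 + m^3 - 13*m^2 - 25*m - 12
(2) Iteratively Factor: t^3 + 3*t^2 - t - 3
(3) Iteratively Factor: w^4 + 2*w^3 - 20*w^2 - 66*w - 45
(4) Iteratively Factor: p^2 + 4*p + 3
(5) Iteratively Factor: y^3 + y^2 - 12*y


(1) = (m - 4)*(m^3 + 5*m^2 + 7*m + 3) = (m - 4)*(m + 1)*(m^2 + 4*m + 3) = (m - 4)*(m + 1)*(m + 3)*(m + 1)
(2) = (t - 1)*(t^2 + 4*t + 3) = (t - 1)*(t + 3)*(t + 1)
(3) = (w + 3)*(w^3 - w^2 - 17*w - 15) = (w + 1)*(w + 3)*(w^2 - 2*w - 15) = (w + 1)*(w + 3)^2*(w - 5)
(4) = (p + 3)*(p + 1)
(5) = (y + 4)*(y^2 - 3*y) = (y - 3)*(y + 4)*(y)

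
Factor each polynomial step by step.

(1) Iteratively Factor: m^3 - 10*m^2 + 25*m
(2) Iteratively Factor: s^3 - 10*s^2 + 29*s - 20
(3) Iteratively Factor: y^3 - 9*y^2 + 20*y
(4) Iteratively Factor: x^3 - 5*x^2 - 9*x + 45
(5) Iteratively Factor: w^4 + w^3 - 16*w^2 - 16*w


(1) = (m - 5)*(m^2 - 5*m) = (m - 5)^2*(m)
(2) = (s - 4)*(s^2 - 6*s + 5) = (s - 4)*(s - 1)*(s - 5)
(3) = (y - 4)*(y^2 - 5*y) = (y - 5)*(y - 4)*(y)
(4) = (x - 3)*(x^2 - 2*x - 15) = (x - 3)*(x + 3)*(x - 5)
(5) = (w - 4)*(w^3 + 5*w^2 + 4*w) = w*(w - 4)*(w^2 + 5*w + 4) = w*(w - 4)*(w + 1)*(w + 4)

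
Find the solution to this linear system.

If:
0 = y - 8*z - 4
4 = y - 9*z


Then:
y = 4
z = 0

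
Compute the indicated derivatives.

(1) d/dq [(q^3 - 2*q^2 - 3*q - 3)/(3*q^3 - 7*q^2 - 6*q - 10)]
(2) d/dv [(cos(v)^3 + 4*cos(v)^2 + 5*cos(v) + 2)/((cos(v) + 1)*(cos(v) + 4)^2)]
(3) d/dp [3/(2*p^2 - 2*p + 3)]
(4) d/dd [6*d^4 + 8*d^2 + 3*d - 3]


(1) = (-q^4 + 6*q^3 - 12*q^2 - 2*q + 12)/(9*q^6 - 42*q^5 + 13*q^4 + 24*q^3 + 176*q^2 + 120*q + 100)
(2) = -(5*cos(v) + 8)*sin(v)/(cos(v) + 4)^3
(3) = 6*(1 - 2*p)/(2*p^2 - 2*p + 3)^2
(4) = 24*d^3 + 16*d + 3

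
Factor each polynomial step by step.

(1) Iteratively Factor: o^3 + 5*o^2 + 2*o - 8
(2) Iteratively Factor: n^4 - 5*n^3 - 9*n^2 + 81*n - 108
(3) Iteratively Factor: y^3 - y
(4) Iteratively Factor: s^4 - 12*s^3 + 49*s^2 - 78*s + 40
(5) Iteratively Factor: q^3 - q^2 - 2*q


(1) = (o + 2)*(o^2 + 3*o - 4) = (o + 2)*(o + 4)*(o - 1)
(2) = (n - 3)*(n^3 - 2*n^2 - 15*n + 36) = (n - 3)^2*(n^2 + n - 12) = (n - 3)^2*(n + 4)*(n - 3)
(3) = (y - 1)*(y^2 + y) = (y - 1)*(y + 1)*(y)
(4) = (s - 1)*(s^3 - 11*s^2 + 38*s - 40) = (s - 2)*(s - 1)*(s^2 - 9*s + 20) = (s - 4)*(s - 2)*(s - 1)*(s - 5)
(5) = (q + 1)*(q^2 - 2*q) = (q - 2)*(q + 1)*(q)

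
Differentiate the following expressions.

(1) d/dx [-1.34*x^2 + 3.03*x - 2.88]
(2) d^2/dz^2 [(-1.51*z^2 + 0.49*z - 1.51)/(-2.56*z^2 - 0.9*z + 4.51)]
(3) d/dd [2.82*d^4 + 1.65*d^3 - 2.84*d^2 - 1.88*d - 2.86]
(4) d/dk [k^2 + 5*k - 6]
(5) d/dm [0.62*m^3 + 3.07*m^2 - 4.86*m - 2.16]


(1) = 3.03 - 2.68*x
(2) = (-13.380608*z^3 + 163.978752*z^2 - 13.069824*z + 94.763194)/(16.777216*z^6 + 17.69472*z^5 - 82.449408*z^4 - 61.61724*z^3 + 145.252668*z^2 + 54.91827*z - 91.733851)
(3) = 11.28*d^3 + 4.95*d^2 - 5.68*d - 1.88
(4) = 2*k + 5
(5) = 1.86*m^2 + 6.14*m - 4.86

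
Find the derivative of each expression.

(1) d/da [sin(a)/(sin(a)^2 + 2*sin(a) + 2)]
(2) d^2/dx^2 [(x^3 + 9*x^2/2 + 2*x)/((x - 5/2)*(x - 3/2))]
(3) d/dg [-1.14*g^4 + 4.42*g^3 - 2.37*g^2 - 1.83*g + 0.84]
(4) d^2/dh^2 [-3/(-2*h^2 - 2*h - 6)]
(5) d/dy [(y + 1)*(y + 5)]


(1) = (cos(a)^2 + 1)*cos(a)/(sin(a)^2 + 2*sin(a) + 2)^2
(2) = 12*(344*x^3 - 1020*x^2 + 210*x + 995)/(64*x^6 - 768*x^5 + 3792*x^4 - 9856*x^3 + 14220*x^2 - 10800*x + 3375)
(3) = -4.56*g^3 + 13.26*g^2 - 4.74*g - 1.83
(4) = 3*(-h^2 - h + (2*h + 1)^2 - 3)/(h^2 + h + 3)^3
(5) = 2*y + 6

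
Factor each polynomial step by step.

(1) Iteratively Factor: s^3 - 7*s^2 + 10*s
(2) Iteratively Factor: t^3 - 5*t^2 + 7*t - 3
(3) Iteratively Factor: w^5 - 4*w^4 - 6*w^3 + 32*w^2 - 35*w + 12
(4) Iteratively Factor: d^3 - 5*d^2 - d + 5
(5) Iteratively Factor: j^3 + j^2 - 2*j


(1) = (s)*(s^2 - 7*s + 10) = s*(s - 5)*(s - 2)
(2) = (t - 1)*(t^2 - 4*t + 3) = (t - 3)*(t - 1)*(t - 1)
(3) = (w - 1)*(w^4 - 3*w^3 - 9*w^2 + 23*w - 12) = (w - 4)*(w - 1)*(w^3 + w^2 - 5*w + 3) = (w - 4)*(w - 1)*(w + 3)*(w^2 - 2*w + 1) = (w - 4)*(w - 1)^2*(w + 3)*(w - 1)
(4) = (d + 1)*(d^2 - 6*d + 5) = (d - 5)*(d + 1)*(d - 1)
(5) = (j + 2)*(j^2 - j) = j*(j + 2)*(j - 1)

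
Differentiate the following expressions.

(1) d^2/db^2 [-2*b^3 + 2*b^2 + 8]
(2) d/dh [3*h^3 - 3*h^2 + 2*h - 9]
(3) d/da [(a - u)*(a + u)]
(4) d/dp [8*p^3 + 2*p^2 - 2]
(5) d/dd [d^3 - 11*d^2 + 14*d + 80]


(1) = 4 - 12*b
(2) = 9*h^2 - 6*h + 2
(3) = 2*a
(4) = 4*p*(6*p + 1)
(5) = 3*d^2 - 22*d + 14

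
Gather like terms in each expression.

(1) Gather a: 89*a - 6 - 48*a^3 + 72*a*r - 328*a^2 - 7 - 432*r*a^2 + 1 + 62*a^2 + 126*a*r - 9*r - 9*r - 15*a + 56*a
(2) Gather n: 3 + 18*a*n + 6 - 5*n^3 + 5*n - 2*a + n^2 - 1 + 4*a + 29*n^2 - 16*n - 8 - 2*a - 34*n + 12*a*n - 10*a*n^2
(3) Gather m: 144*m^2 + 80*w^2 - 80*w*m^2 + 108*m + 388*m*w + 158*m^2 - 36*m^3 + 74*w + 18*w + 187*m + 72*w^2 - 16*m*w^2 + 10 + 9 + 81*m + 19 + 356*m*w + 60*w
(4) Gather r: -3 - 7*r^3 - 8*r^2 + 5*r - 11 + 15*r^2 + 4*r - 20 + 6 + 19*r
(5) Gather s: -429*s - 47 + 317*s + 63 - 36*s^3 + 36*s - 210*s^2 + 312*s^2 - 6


(1) = -48*a^3 + a^2*(-432*r - 266) + a*(198*r + 130) - 18*r - 12
(2) = -5*n^3 + n^2*(30 - 10*a) + n*(30*a - 45)
(3) = -36*m^3 + m^2*(302 - 80*w) + m*(-16*w^2 + 744*w + 376) + 152*w^2 + 152*w + 38
(4) = -7*r^3 + 7*r^2 + 28*r - 28
(5) = -36*s^3 + 102*s^2 - 76*s + 10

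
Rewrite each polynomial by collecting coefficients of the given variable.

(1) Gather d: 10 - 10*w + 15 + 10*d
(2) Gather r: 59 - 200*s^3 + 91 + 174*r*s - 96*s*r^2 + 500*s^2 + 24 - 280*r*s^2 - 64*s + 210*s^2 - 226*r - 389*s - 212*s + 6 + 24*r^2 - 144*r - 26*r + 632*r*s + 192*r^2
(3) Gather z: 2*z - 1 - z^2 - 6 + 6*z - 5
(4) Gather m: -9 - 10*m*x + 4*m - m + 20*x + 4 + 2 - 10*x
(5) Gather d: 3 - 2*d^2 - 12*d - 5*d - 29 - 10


(1) = 10*d - 10*w + 25
(2) = r^2*(216 - 96*s) + r*(-280*s^2 + 806*s - 396) - 200*s^3 + 710*s^2 - 665*s + 180
(3) = -z^2 + 8*z - 12
(4) = m*(3 - 10*x) + 10*x - 3
(5) = -2*d^2 - 17*d - 36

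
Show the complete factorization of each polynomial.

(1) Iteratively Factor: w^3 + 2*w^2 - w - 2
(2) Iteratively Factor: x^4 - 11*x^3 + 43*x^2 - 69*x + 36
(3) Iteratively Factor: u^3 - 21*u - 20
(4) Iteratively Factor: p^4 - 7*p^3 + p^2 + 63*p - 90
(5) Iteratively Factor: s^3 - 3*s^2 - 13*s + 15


(1) = (w + 1)*(w^2 + w - 2) = (w + 1)*(w + 2)*(w - 1)
(2) = (x - 4)*(x^3 - 7*x^2 + 15*x - 9) = (x - 4)*(x - 1)*(x^2 - 6*x + 9) = (x - 4)*(x - 3)*(x - 1)*(x - 3)
(3) = (u - 5)*(u^2 + 5*u + 4) = (u - 5)*(u + 1)*(u + 4)
(4) = (p - 3)*(p^3 - 4*p^2 - 11*p + 30) = (p - 5)*(p - 3)*(p^2 + p - 6) = (p - 5)*(p - 3)*(p - 2)*(p + 3)
(5) = (s - 1)*(s^2 - 2*s - 15) = (s - 1)*(s + 3)*(s - 5)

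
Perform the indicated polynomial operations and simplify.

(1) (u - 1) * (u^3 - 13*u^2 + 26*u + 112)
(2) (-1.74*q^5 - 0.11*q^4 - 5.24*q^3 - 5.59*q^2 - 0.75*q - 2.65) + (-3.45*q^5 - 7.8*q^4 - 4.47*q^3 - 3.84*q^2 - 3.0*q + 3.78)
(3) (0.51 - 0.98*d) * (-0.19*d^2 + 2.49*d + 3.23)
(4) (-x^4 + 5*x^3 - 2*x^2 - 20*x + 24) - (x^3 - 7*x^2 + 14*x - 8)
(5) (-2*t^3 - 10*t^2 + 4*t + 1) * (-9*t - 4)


(1) = u^4 - 14*u^3 + 39*u^2 + 86*u - 112
(2) = -5.19*q^5 - 7.91*q^4 - 9.71*q^3 - 9.43*q^2 - 3.75*q + 1.13
(3) = 0.1862*d^3 - 2.5371*d^2 - 1.8955*d + 1.6473
(4) = -x^4 + 4*x^3 + 5*x^2 - 34*x + 32
(5) = 18*t^4 + 98*t^3 + 4*t^2 - 25*t - 4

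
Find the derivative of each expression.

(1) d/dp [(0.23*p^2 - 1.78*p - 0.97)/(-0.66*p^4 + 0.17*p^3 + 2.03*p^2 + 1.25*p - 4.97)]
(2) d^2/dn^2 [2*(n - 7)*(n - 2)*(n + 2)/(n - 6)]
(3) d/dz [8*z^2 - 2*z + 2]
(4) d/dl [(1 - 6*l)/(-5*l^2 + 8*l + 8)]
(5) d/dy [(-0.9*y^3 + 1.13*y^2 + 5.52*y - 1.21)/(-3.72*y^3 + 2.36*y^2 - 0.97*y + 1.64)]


(1) = (0.3036*p^5 - 3.5635*p^4 - 1.9556*p^3 + 4.3956*p^2 + 1.652*p + 10.0591)/(0.4356*p^8 - 0.2244*p^7 - 2.6507*p^6 - 0.9598*p^5 + 11.1063*p^4 + 3.3852*p^3 - 18.6157*p^2 - 12.425*p + 24.7009)
(2) = 4*(n^3 - 18*n^2 + 108*n - 248)/(n^3 - 18*n^2 + 108*n - 216)
(3) = 16*z - 2
(4) = 2*(-15*l^2 + 5*l - 28)/(25*l^4 - 80*l^3 - 16*l^2 + 128*l + 64)
(5) = (2.0796*y^4 + 42.8148*y^3 - 32.0549*y^2 + 9.4176*y + 7.8791)/(13.8384*y^6 - 17.5584*y^5 + 12.7864*y^4 - 16.78*y^3 + 8.6817*y^2 - 3.1816*y + 2.6896)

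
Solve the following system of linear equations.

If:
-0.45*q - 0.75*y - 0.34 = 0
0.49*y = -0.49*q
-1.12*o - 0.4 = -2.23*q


Then:
o = 1.90
q = 1.13
y = -1.13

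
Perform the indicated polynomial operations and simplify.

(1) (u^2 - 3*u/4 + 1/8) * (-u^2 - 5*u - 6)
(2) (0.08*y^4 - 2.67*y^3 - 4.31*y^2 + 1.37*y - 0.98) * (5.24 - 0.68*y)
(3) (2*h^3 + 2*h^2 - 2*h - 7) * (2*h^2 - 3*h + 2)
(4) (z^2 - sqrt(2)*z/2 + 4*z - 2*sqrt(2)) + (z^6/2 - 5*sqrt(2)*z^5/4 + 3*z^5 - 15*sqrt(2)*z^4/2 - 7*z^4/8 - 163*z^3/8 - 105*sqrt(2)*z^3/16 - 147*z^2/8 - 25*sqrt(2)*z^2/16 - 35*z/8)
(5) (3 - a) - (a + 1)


(1) = -u^4 - 17*u^3/4 - 19*u^2/8 + 31*u/8 - 3/4
(2) = -0.0544*y^5 + 2.2348*y^4 - 11.06*y^3 - 23.516*y^2 + 7.8452*y - 5.1352
(3) = 4*h^5 - 2*h^4 - 6*h^3 - 4*h^2 + 17*h - 14
(4) = z^6/2 - 5*sqrt(2)*z^5/4 + 3*z^5 - 15*sqrt(2)*z^4/2 - 7*z^4/8 - 163*z^3/8 - 105*sqrt(2)*z^3/16 - 139*z^2/8 - 25*sqrt(2)*z^2/16 - sqrt(2)*z/2 - 3*z/8 - 2*sqrt(2)
(5) = 2 - 2*a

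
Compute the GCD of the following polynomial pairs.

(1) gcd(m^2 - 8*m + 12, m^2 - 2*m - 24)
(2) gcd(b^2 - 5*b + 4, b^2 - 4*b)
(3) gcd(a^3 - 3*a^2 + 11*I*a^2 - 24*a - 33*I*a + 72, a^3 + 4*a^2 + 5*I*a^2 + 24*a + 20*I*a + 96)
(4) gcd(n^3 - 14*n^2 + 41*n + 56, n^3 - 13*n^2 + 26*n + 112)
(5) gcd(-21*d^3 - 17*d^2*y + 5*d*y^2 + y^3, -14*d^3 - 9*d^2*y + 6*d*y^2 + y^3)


(1) = gcd((m - 6)*(m - 2), (m - 6)*(m + 4)) = m - 6
(2) = b - 4
(3) = a + 8*I
(4) = gcd((n - 8)*(n - 7)*(n + 1), (n - 8)*(n - 7)*(n + 2)) = n^2 - 15*n + 56
(5) = gcd((-3*d + y)*(d + y)*(7*d + y), (-2*d + y)*(d + y)*(7*d + y)) = 7*d^2 + 8*d*y + y^2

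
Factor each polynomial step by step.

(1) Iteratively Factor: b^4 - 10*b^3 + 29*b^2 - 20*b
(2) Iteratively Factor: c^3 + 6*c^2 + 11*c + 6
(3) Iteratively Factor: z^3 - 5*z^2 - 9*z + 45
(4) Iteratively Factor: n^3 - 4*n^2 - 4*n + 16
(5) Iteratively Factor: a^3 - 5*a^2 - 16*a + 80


(1) = (b)*(b^3 - 10*b^2 + 29*b - 20) = b*(b - 1)*(b^2 - 9*b + 20) = b*(b - 4)*(b - 1)*(b - 5)
(2) = (c + 1)*(c^2 + 5*c + 6) = (c + 1)*(c + 3)*(c + 2)
(3) = (z + 3)*(z^2 - 8*z + 15) = (z - 5)*(z + 3)*(z - 3)
(4) = (n - 4)*(n^2 - 4) = (n - 4)*(n - 2)*(n + 2)
(5) = (a - 4)*(a^2 - a - 20) = (a - 4)*(a + 4)*(a - 5)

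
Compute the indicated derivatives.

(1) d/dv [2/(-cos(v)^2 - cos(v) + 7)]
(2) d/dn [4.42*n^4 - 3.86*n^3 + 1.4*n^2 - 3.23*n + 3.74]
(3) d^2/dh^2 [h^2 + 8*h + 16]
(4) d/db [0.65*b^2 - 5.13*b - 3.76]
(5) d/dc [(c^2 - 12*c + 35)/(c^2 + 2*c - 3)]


(1) = -2*(2*cos(v) + 1)*sin(v)/(cos(v)^2 + cos(v) - 7)^2
(2) = 17.68*n^3 - 11.58*n^2 + 2.8*n - 3.23
(3) = 2
(4) = 1.3*b - 5.13
(5) = 2*(7*c^2 - 38*c - 17)/(c^4 + 4*c^3 - 2*c^2 - 12*c + 9)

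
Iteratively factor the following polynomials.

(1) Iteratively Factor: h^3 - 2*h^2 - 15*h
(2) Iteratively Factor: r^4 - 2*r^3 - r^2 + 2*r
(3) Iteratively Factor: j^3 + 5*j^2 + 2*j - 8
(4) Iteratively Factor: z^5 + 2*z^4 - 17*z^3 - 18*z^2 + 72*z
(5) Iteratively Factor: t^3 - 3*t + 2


(1) = (h - 5)*(h^2 + 3*h) = h*(h - 5)*(h + 3)
(2) = (r - 1)*(r^3 - r^2 - 2*r) = r*(r - 1)*(r^2 - r - 2) = r*(r - 1)*(r + 1)*(r - 2)
(3) = (j + 4)*(j^2 + j - 2) = (j + 2)*(j + 4)*(j - 1)
(4) = (z - 3)*(z^4 + 5*z^3 - 2*z^2 - 24*z) = (z - 3)*(z - 2)*(z^3 + 7*z^2 + 12*z) = (z - 3)*(z - 2)*(z + 4)*(z^2 + 3*z) = (z - 3)*(z - 2)*(z + 3)*(z + 4)*(z)
(5) = (t - 1)*(t^2 + t - 2) = (t - 1)*(t + 2)*(t - 1)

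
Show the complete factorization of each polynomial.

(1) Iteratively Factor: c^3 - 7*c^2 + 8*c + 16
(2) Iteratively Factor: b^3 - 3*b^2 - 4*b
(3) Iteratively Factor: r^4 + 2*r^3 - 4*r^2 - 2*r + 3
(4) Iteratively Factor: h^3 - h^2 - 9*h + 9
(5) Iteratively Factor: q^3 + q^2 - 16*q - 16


(1) = (c - 4)*(c^2 - 3*c - 4) = (c - 4)*(c + 1)*(c - 4)
(2) = (b + 1)*(b^2 - 4*b) = b*(b + 1)*(b - 4)
(3) = (r + 3)*(r^3 - r^2 - r + 1) = (r + 1)*(r + 3)*(r^2 - 2*r + 1) = (r - 1)*(r + 1)*(r + 3)*(r - 1)
(4) = (h - 3)*(h^2 + 2*h - 3) = (h - 3)*(h - 1)*(h + 3)
(5) = (q + 4)*(q^2 - 3*q - 4) = (q - 4)*(q + 4)*(q + 1)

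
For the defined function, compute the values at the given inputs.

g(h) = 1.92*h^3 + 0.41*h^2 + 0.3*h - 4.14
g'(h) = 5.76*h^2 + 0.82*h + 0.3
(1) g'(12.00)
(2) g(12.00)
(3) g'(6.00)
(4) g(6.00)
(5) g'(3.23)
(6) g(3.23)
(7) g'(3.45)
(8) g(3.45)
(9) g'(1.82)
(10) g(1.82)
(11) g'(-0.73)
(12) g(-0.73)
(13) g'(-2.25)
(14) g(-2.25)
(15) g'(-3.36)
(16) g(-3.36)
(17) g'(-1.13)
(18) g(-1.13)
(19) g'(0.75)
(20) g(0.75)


(1) = 839.58
(2) = 3376.26
(3) = 212.58
(4) = 427.14
(5) = 63.04
(6) = 65.81
(7) = 71.69
(8) = 80.62
(9) = 20.87
(10) = 9.34
(11) = 2.77
(12) = -4.89
(13) = 27.62
(14) = -24.61
(15) = 62.57
(16) = -73.35
(17) = 6.73
(18) = -6.73
(19) = 4.15
(20) = -2.87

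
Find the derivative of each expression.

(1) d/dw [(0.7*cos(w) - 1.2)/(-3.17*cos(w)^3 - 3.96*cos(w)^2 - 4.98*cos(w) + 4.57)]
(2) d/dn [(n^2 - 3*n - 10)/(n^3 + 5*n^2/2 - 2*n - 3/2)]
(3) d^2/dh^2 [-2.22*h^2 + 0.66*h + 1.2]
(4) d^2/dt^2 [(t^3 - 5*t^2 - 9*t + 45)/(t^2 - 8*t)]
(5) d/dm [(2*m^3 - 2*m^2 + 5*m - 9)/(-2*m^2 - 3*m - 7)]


(1) = (-4.438*cos(w)^3 + 8.64*cos(w)^2 + 9.504*cos(w) + 2.777)*sin(w)/(10.0489*cos(w)^6 + 25.1064*cos(w)^5 + 47.2548*cos(w)^4 + 10.4678*cos(w)^3 - 11.394*cos(w)^2 - 45.5172*cos(w) + 20.8849)
(2) = 2*(-2*n^4 + 12*n^3 + 71*n^2 + 94*n - 31)/(4*n^6 + 20*n^5 + 9*n^4 - 52*n^3 - 14*n^2 + 24*n + 9)
(3) = -4.44000000000000
(4) = 30*(t^3 + 9*t^2 - 72*t + 192)/(t^3*(t^3 - 24*t^2 + 192*t - 512))
(5) = 2*(-2*m^4 - 6*m^3 - 13*m^2 - 4*m - 31)/(4*m^4 + 12*m^3 + 37*m^2 + 42*m + 49)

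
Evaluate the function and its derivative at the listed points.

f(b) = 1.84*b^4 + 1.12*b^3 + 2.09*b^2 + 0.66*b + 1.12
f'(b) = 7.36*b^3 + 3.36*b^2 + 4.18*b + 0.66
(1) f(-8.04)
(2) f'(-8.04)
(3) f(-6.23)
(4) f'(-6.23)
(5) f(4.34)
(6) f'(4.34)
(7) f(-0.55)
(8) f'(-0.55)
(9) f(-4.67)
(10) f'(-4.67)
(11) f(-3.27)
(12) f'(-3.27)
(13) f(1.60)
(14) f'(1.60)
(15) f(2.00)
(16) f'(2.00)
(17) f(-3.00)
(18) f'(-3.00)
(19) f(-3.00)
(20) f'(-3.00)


(1) = 7237.34
(2) = -3640.88
(3) = 2579.16
(4) = -1674.65
(5) = 787.70
(6) = 683.74
(7) = 1.37
(8) = -1.85
(9) = 804.70
(10) = -695.18
(11) = 192.53
(12) = -234.43
(13) = 24.17
(14) = 46.10
(15) = 49.20
(16) = 81.34
(17) = 136.75
(18) = -180.36
(19) = 136.75
(20) = -180.36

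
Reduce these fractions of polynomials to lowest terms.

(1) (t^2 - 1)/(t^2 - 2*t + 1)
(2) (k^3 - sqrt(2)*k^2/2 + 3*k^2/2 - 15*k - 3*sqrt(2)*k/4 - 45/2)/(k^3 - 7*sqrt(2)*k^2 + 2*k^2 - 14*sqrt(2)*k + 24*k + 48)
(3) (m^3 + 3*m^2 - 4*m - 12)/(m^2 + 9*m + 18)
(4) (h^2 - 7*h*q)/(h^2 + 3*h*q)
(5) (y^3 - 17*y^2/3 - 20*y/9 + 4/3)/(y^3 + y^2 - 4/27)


(1) = (t + 1)/(t - 1)
(2) = (4*k^2 + k*(6 + 10*sqrt(2)) + 15*sqrt(2))/(4*k^2 + k*(8 - 16*sqrt(2)) - 32*sqrt(2))
(3) = (m^2 - 4)/(m + 6)
(4) = (h - 7*q)/(h + 3*q)
(5) = (3*y - 18)/(3*y + 2)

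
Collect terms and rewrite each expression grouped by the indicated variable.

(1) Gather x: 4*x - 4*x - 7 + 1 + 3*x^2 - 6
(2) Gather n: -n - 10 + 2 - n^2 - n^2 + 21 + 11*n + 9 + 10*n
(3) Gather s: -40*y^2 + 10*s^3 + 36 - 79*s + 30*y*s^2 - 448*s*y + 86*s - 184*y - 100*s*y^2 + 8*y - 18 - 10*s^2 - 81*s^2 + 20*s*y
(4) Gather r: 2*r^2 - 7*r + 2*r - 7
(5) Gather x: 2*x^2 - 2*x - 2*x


(1) = 3*x^2 - 12
(2) = -2*n^2 + 20*n + 22
(3) = 10*s^3 + s^2*(30*y - 91) + s*(-100*y^2 - 428*y + 7) - 40*y^2 - 176*y + 18
(4) = 2*r^2 - 5*r - 7
(5) = 2*x^2 - 4*x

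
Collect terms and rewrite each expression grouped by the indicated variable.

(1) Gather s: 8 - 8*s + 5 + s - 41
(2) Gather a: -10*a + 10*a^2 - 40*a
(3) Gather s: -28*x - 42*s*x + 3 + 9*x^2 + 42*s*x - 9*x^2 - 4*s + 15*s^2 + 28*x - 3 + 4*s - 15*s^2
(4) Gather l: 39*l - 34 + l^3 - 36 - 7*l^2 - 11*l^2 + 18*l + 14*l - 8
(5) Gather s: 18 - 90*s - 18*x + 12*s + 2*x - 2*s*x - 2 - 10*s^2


(1) = -7*s - 28
(2) = 10*a^2 - 50*a
(3) = 0
(4) = l^3 - 18*l^2 + 71*l - 78
(5) = -10*s^2 + s*(-2*x - 78) - 16*x + 16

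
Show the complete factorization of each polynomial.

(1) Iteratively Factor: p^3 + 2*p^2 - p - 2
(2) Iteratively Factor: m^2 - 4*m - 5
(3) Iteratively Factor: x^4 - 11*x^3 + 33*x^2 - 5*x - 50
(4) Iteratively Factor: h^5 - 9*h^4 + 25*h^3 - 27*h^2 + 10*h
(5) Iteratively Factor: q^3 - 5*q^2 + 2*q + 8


(1) = (p - 1)*(p^2 + 3*p + 2) = (p - 1)*(p + 2)*(p + 1)
(2) = (m + 1)*(m - 5)
(3) = (x + 1)*(x^3 - 12*x^2 + 45*x - 50) = (x - 5)*(x + 1)*(x^2 - 7*x + 10) = (x - 5)*(x - 2)*(x + 1)*(x - 5)
(4) = (h)*(h^4 - 9*h^3 + 25*h^2 - 27*h + 10) = h*(h - 1)*(h^3 - 8*h^2 + 17*h - 10) = h*(h - 1)^2*(h^2 - 7*h + 10) = h*(h - 2)*(h - 1)^2*(h - 5)
(5) = (q - 4)*(q^2 - q - 2) = (q - 4)*(q + 1)*(q - 2)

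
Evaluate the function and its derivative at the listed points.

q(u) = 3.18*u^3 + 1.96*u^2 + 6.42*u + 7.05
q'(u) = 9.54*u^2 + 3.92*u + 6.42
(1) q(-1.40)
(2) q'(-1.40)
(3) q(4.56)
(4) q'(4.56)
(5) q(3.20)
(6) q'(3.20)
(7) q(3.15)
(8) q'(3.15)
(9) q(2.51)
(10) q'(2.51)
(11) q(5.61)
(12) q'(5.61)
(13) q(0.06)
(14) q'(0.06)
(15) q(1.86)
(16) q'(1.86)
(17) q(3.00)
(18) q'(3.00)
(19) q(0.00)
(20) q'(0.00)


(1) = -6.82
(2) = 19.63
(3) = 378.60
(4) = 222.67
(5) = 151.87
(6) = 116.65
(7) = 146.11
(8) = 113.43
(9) = 85.80
(10) = 76.36
(11) = 666.21
(12) = 328.66
(13) = 7.44
(14) = 6.69
(15) = 46.23
(16) = 46.72
(17) = 129.81
(18) = 104.04
(19) = 7.05
(20) = 6.42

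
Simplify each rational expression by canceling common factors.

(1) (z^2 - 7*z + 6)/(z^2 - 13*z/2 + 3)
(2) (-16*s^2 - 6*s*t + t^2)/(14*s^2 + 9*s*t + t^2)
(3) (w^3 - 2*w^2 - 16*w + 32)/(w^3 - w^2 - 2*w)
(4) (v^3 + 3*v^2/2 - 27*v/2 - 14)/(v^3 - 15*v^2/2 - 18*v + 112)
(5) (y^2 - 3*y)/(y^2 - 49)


(1) = (2*z - 2)/(2*z - 1)
(2) = (-8*s + t)/(7*s + t)
(3) = (w^2 - 16)/(w^2 + w)
(4) = (v + 1)/(v - 8)
(5) = (y^2 - 3*y)/(y^2 - 49)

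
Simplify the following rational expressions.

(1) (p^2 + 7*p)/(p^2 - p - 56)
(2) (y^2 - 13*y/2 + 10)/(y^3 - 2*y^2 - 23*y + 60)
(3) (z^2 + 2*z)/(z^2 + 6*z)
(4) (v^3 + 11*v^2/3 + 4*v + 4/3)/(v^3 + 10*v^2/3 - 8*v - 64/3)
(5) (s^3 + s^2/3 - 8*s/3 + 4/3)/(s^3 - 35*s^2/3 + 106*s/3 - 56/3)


(1) = p/(p - 8)
(2) = (2*y - 5)/(2*y^2 + 4*y - 30)
(3) = (z + 2)/(z + 6)
(4) = (3*v^2 + 5*v + 2)/(3*v^2 + 4*v - 32)
(5) = (s^2 + s - 2)/(s^2 - 11*s + 28)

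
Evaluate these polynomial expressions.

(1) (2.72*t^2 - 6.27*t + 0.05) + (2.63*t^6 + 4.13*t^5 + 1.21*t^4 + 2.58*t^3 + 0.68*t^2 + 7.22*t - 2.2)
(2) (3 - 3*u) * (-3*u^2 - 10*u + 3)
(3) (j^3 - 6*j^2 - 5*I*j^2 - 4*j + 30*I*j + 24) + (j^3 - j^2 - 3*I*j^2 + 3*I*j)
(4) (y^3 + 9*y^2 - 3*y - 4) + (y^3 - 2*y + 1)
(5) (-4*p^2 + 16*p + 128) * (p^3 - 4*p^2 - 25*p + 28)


(1) = 2.63*t^6 + 4.13*t^5 + 1.21*t^4 + 2.58*t^3 + 3.4*t^2 + 0.95*t - 2.15
(2) = 9*u^3 + 21*u^2 - 39*u + 9
(3) = 2*j^3 - 7*j^2 - 8*I*j^2 - 4*j + 33*I*j + 24
(4) = 2*y^3 + 9*y^2 - 5*y - 3
(5) = -4*p^5 + 32*p^4 + 164*p^3 - 1024*p^2 - 2752*p + 3584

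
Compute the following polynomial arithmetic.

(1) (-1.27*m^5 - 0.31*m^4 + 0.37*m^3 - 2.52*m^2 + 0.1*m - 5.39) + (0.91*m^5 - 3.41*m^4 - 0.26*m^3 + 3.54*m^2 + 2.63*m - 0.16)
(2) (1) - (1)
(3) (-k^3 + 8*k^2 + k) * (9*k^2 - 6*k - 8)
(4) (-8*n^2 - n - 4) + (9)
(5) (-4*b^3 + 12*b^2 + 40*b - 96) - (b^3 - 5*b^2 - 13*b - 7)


(1) = -0.36*m^5 - 3.72*m^4 + 0.11*m^3 + 1.02*m^2 + 2.73*m - 5.55
(2) = 0
(3) = -9*k^5 + 78*k^4 - 31*k^3 - 70*k^2 - 8*k
(4) = -8*n^2 - n + 5
(5) = -5*b^3 + 17*b^2 + 53*b - 89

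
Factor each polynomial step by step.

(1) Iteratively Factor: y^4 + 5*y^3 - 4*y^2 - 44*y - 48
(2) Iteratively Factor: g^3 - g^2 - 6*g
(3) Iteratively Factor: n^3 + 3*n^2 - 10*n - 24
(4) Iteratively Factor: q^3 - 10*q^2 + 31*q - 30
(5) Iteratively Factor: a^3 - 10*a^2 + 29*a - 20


(1) = (y + 2)*(y^3 + 3*y^2 - 10*y - 24) = (y - 3)*(y + 2)*(y^2 + 6*y + 8) = (y - 3)*(y + 2)*(y + 4)*(y + 2)
(2) = (g - 3)*(g^2 + 2*g) = g*(g - 3)*(g + 2)
(3) = (n + 2)*(n^2 + n - 12) = (n + 2)*(n + 4)*(n - 3)
(4) = (q - 2)*(q^2 - 8*q + 15) = (q - 5)*(q - 2)*(q - 3)
(5) = (a - 1)*(a^2 - 9*a + 20) = (a - 4)*(a - 1)*(a - 5)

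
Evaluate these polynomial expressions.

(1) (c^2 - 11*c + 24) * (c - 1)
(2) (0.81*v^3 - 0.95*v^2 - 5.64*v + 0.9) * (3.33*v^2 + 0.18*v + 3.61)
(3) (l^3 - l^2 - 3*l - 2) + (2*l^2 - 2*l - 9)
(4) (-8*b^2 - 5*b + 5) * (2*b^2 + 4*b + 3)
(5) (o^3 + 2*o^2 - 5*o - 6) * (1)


(1) = c^3 - 12*c^2 + 35*c - 24
(2) = 2.6973*v^5 - 3.0177*v^4 - 16.0281*v^3 - 1.4477*v^2 - 20.1984*v + 3.249
(3) = l^3 + l^2 - 5*l - 11
(4) = -16*b^4 - 42*b^3 - 34*b^2 + 5*b + 15
(5) = o^3 + 2*o^2 - 5*o - 6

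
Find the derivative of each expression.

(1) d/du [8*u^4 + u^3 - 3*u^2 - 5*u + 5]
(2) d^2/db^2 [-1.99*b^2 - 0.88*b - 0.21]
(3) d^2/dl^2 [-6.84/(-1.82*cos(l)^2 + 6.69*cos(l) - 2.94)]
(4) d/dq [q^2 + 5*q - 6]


(1) = 32*u^3 + 3*u^2 - 6*u - 5
(2) = -3.98000000000000
(3) = (-90.627264*(1 - cos(l)^2)^2 + 249.847416*cos(l)^3 - 205.047468*cos(l)^2 - 634.228056*cos(l) + 629.691768)/(1.82*cos(l)^2 - 6.69*cos(l) + 2.94)^3
(4) = 2*q + 5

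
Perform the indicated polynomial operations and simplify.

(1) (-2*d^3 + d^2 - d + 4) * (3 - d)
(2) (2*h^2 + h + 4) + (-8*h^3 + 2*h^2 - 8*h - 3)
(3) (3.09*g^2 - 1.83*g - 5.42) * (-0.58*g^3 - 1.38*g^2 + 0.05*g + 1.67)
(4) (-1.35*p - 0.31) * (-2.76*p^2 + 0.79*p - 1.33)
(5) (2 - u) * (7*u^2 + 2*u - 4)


(1) = 2*d^4 - 7*d^3 + 4*d^2 - 7*d + 12
(2) = -8*h^3 + 4*h^2 - 7*h + 1
(3) = -1.7922*g^5 - 3.2028*g^4 + 5.8235*g^3 + 12.5484*g^2 - 3.3271*g - 9.0514
(4) = 3.726*p^3 - 0.2109*p^2 + 1.5506*p + 0.4123
(5) = -7*u^3 + 12*u^2 + 8*u - 8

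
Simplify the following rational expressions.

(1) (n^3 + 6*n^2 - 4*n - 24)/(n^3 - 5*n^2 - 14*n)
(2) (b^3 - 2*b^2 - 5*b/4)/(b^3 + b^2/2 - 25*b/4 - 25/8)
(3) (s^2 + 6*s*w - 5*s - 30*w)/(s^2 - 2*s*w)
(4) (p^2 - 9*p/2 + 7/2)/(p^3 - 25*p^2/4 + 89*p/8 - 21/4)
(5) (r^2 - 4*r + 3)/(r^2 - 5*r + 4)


(1) = (n^2 + 4*n - 12)/(n^2 - 7*n)
(2) = 2*b/(2*b + 5)
(3) = (s^2 + 6*s*w - 5*s - 30*w)/(s^2 - 2*s*w)
(4) = (4*p - 4)/(4*p^2 - 11*p + 6)
(5) = (r - 3)/(r - 4)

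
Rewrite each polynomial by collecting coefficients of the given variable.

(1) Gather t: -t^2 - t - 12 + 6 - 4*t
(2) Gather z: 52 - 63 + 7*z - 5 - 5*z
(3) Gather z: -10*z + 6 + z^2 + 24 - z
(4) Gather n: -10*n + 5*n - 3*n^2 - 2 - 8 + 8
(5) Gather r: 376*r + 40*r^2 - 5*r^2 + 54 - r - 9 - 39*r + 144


(1) = -t^2 - 5*t - 6
(2) = 2*z - 16
(3) = z^2 - 11*z + 30
(4) = -3*n^2 - 5*n - 2
(5) = 35*r^2 + 336*r + 189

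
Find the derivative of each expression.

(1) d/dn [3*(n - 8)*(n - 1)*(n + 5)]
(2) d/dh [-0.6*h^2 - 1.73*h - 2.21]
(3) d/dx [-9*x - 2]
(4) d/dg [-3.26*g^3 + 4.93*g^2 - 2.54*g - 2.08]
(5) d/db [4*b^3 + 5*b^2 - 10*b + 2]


(1) = 9*n^2 - 24*n - 111
(2) = -1.2*h - 1.73
(3) = -9
(4) = -9.78*g^2 + 9.86*g - 2.54
(5) = 12*b^2 + 10*b - 10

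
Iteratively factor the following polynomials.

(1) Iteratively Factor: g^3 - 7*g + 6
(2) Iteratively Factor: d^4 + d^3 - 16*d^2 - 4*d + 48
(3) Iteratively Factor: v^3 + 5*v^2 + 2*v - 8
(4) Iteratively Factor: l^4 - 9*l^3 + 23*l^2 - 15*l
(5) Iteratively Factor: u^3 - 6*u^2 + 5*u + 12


(1) = (g - 2)*(g^2 + 2*g - 3) = (g - 2)*(g - 1)*(g + 3)
(2) = (d - 2)*(d^3 + 3*d^2 - 10*d - 24) = (d - 3)*(d - 2)*(d^2 + 6*d + 8) = (d - 3)*(d - 2)*(d + 2)*(d + 4)
(3) = (v + 4)*(v^2 + v - 2) = (v - 1)*(v + 4)*(v + 2)
(4) = (l - 1)*(l^3 - 8*l^2 + 15*l) = (l - 5)*(l - 1)*(l^2 - 3*l) = (l - 5)*(l - 3)*(l - 1)*(l)
(5) = (u - 3)*(u^2 - 3*u - 4) = (u - 3)*(u + 1)*(u - 4)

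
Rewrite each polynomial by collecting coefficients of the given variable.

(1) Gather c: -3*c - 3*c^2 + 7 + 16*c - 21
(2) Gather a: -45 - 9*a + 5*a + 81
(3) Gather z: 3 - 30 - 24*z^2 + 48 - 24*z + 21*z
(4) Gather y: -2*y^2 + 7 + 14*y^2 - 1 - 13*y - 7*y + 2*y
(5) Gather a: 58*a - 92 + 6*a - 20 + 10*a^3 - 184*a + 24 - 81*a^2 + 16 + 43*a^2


(1) = -3*c^2 + 13*c - 14
(2) = 36 - 4*a
(3) = -24*z^2 - 3*z + 21
(4) = 12*y^2 - 18*y + 6
(5) = 10*a^3 - 38*a^2 - 120*a - 72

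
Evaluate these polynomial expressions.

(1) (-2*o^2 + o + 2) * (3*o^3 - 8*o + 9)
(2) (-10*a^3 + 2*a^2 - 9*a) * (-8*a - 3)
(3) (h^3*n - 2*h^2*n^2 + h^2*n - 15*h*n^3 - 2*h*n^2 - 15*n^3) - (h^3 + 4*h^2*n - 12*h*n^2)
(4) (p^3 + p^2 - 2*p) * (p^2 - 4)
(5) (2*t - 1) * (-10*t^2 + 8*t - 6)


(1) = -6*o^5 + 3*o^4 + 22*o^3 - 26*o^2 - 7*o + 18
(2) = 80*a^4 + 14*a^3 + 66*a^2 + 27*a
(3) = h^3*n - h^3 - 2*h^2*n^2 - 3*h^2*n - 15*h*n^3 + 10*h*n^2 - 15*n^3
(4) = p^5 + p^4 - 6*p^3 - 4*p^2 + 8*p
(5) = -20*t^3 + 26*t^2 - 20*t + 6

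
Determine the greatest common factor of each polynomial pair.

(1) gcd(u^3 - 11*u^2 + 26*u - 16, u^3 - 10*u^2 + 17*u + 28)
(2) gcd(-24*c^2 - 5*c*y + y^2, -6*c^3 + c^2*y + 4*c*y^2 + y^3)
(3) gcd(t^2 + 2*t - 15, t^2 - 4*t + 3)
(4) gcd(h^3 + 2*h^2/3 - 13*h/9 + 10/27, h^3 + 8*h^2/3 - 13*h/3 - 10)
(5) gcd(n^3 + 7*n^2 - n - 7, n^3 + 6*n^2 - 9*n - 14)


(1) = gcd((u - 8)*(u - 2)*(u - 1), (u - 7)*(u - 4)*(u + 1)) = 1
(2) = 3*c + y
(3) = t - 3
(4) = h + 5/3
(5) = gcd((n - 1)*(n + 1)*(n + 7), (n - 2)*(n + 1)*(n + 7)) = n^2 + 8*n + 7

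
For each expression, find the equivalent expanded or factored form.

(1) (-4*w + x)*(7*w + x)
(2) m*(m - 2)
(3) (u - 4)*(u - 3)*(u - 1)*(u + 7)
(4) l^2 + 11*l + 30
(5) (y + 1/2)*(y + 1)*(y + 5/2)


(1) = -28*w^2 + 3*w*x + x^2
(2) = m^2 - 2*m
(3) = u^4 - u^3 - 37*u^2 + 121*u - 84
(4) = (l + 5)*(l + 6)
(5) = y^3 + 4*y^2 + 17*y/4 + 5/4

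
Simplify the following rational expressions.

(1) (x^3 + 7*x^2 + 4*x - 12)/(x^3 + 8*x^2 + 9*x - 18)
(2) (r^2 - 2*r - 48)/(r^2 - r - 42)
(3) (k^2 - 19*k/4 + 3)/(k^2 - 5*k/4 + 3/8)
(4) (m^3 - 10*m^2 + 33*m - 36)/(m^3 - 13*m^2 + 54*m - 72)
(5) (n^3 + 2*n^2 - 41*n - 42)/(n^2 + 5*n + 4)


(1) = (x + 2)/(x + 3)
(2) = (r - 8)/(r - 7)
(3) = (2*k - 8)/(2*k - 1)
(4) = (m - 3)/(m - 6)
(5) = (n^2 + n - 42)/(n + 4)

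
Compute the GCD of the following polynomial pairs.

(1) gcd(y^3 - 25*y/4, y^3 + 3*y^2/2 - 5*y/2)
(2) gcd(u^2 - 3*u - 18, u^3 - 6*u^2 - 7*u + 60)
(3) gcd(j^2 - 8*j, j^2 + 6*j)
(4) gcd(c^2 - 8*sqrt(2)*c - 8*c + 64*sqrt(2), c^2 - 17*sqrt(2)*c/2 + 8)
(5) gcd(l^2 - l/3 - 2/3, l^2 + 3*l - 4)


(1) = gcd(y*(y - 5/2)*(y + 5/2), y*(y - 1)*(y + 5/2)) = y^2 + 5*y/2
(2) = gcd((u - 6)*(u + 3), (u - 5)*(u - 4)*(u + 3)) = u + 3
(3) = j
(4) = gcd((c - 8)*(c - 8*sqrt(2)), (c - 8*sqrt(2))*(c - sqrt(2)/2)) = c - 8*sqrt(2)
(5) = l - 1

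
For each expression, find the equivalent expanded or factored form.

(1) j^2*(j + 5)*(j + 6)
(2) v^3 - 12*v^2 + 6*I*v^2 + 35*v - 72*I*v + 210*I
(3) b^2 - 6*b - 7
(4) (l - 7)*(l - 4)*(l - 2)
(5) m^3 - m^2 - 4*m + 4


(1) = j^4 + 11*j^3 + 30*j^2
(2) = (v - 7)*(v - 5)*(v + 6*I)
(3) = (b - 7)*(b + 1)
(4) = l^3 - 13*l^2 + 50*l - 56
(5) = (m - 2)*(m - 1)*(m + 2)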